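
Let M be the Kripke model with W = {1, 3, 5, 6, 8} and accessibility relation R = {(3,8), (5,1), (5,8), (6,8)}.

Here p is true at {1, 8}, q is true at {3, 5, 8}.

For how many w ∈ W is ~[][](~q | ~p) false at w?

5

1: [][](~q | ~p) is T. ✗
3: [][](~q | ~p) is T. ✗
5: [][](~q | ~p) is T. ✗
6: [][](~q | ~p) is T. ✗
8: [][](~q | ~p) is T. ✗
Satisfying worlds: ∅.
So ~[][](~q | ~p) fails at the other 5 worlds.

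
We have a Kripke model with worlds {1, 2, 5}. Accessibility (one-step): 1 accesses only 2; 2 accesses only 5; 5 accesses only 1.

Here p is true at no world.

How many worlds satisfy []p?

0

1: successors {2}; p there: 2:F. ✗
2: successors {5}; p there: 5:F. ✗
5: successors {1}; p there: 1:F. ✗
Satisfying worlds: ∅.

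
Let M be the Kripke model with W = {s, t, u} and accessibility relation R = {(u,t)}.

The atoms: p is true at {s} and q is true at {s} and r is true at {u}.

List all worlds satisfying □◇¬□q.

s: no successors, so □◇¬□q holds vacuously. ✓
t: no successors, so □◇¬□q holds vacuously. ✓
u: successors {t}; ◇¬□q there: t:F. ✗

{s, t}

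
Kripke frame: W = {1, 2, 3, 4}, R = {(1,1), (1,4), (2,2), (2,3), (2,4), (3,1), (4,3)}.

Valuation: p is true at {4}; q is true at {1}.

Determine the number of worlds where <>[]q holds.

2

1: successors {1, 4}; []q there: 1:F, 4:F. ✗
2: successors {2, 3, 4}; []q there: 2:F, 3:T, 4:F. ✓
3: successors {1}; []q there: 1:F. ✗
4: successors {3}; []q there: 3:T. ✓
Satisfying worlds: {2, 4}.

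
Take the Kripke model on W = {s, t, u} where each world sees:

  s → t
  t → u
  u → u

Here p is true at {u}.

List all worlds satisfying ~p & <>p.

s: ~p is T, <>p is F. ✗
t: ~p is T, <>p is T. ✓
u: ~p is F, <>p is T. ✗

{t}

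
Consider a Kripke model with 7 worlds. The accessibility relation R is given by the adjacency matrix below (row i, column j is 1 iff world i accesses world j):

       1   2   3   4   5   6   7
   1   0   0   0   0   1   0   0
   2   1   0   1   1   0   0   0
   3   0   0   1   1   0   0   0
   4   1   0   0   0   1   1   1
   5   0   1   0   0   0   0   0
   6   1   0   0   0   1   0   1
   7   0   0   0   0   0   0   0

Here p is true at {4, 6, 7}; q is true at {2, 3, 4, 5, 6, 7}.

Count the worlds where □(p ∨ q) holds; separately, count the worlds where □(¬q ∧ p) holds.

For □(p ∨ q):
1: successors {5}; p ∨ q there: 5:T. ✓
2: successors {1, 3, 4}; p ∨ q there: 1:F, 3:T, 4:T. ✗
3: successors {3, 4}; p ∨ q there: 3:T, 4:T. ✓
4: successors {1, 5, 6, 7}; p ∨ q there: 1:F, 5:T, 6:T, 7:T. ✗
5: successors {2}; p ∨ q there: 2:T. ✓
6: successors {1, 5, 7}; p ∨ q there: 1:F, 5:T, 7:T. ✗
7: no successors, so □(p ∨ q) holds vacuously. ✓
— 4 worlds.
For □(¬q ∧ p):
1: successors {5}; ¬q ∧ p there: 5:F. ✗
2: successors {1, 3, 4}; ¬q ∧ p there: 1:F, 3:F, 4:F. ✗
3: successors {3, 4}; ¬q ∧ p there: 3:F, 4:F. ✗
4: successors {1, 5, 6, 7}; ¬q ∧ p there: 1:F, 5:F, 6:F, 7:F. ✗
5: successors {2}; ¬q ∧ p there: 2:F. ✗
6: successors {1, 5, 7}; ¬q ∧ p there: 1:F, 5:F, 7:F. ✗
7: no successors, so □(¬q ∧ p) holds vacuously. ✓
— 1 world.

4 and 1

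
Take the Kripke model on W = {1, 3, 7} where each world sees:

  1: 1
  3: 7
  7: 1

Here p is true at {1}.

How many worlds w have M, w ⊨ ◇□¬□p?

1: successors {1}; □¬□p there: 1:F. ✗
3: successors {7}; □¬□p there: 7:F. ✗
7: successors {1}; □¬□p there: 1:F. ✗
Satisfying worlds: ∅.

0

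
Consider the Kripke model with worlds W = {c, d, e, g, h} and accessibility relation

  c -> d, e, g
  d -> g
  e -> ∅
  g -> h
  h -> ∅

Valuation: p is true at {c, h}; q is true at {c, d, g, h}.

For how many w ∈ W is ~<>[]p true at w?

c: <>[]p is T. ✗
d: <>[]p is T. ✗
e: <>[]p is F. ✓
g: <>[]p is T. ✗
h: <>[]p is F. ✓
Satisfying worlds: {e, h}.

2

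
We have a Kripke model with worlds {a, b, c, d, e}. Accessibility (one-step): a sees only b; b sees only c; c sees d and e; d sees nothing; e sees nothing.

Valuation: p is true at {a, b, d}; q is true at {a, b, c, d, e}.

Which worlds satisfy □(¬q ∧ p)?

{d, e}

a: successors {b}; ¬q ∧ p there: b:F. ✗
b: successors {c}; ¬q ∧ p there: c:F. ✗
c: successors {d, e}; ¬q ∧ p there: d:F, e:F. ✗
d: no successors, so □(¬q ∧ p) holds vacuously. ✓
e: no successors, so □(¬q ∧ p) holds vacuously. ✓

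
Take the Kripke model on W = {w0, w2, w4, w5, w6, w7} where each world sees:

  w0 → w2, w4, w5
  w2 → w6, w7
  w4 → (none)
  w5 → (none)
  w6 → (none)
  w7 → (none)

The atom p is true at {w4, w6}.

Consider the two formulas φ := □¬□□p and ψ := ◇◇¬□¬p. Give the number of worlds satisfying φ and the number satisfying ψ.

4 and 0

For □¬□□p:
w0: successors {w2, w4, w5}; ¬□□p there: w2:F, w4:F, w5:F. ✗
w2: successors {w6, w7}; ¬□□p there: w6:F, w7:F. ✗
w4: no successors, so □¬□□p holds vacuously. ✓
w5: no successors, so □¬□□p holds vacuously. ✓
w6: no successors, so □¬□□p holds vacuously. ✓
w7: no successors, so □¬□□p holds vacuously. ✓
— 4 worlds.
For ◇◇¬□¬p:
w0: successors {w2, w4, w5}; ◇¬□¬p there: w2:F, w4:F, w5:F. ✗
w2: successors {w6, w7}; ◇¬□¬p there: w6:F, w7:F. ✗
w4: no successors, so ◇◇¬□¬p fails. ✗
w5: no successors, so ◇◇¬□¬p fails. ✗
w6: no successors, so ◇◇¬□¬p fails. ✗
w7: no successors, so ◇◇¬□¬p fails. ✗
— 0 worlds.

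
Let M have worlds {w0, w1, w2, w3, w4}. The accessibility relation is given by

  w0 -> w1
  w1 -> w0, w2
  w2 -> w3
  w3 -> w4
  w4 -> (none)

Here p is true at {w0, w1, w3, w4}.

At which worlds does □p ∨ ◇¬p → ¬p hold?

w0: □p ∨ ◇¬p is T, ¬p is F. ✗
w1: □p ∨ ◇¬p is T, ¬p is F. ✗
w2: □p ∨ ◇¬p is T, ¬p is T. ✓
w3: □p ∨ ◇¬p is T, ¬p is F. ✗
w4: □p ∨ ◇¬p is T, ¬p is F. ✗

{w2}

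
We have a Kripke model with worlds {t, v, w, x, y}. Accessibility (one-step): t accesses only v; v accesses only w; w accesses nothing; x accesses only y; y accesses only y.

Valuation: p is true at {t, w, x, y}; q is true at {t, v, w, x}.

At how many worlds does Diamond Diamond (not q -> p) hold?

3

t: successors {v}; Diamond (not q -> p) there: v:T. ✓
v: successors {w}; Diamond (not q -> p) there: w:F. ✗
w: no successors, so Diamond Diamond (not q -> p) fails. ✗
x: successors {y}; Diamond (not q -> p) there: y:T. ✓
y: successors {y}; Diamond (not q -> p) there: y:T. ✓
Satisfying worlds: {t, x, y}.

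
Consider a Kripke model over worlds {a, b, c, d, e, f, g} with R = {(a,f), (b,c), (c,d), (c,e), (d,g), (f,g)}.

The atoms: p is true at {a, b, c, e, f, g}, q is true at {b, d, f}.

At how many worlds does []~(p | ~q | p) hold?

a: successors {f}; ~(p | ~q | p) there: f:F. ✗
b: successors {c}; ~(p | ~q | p) there: c:F. ✗
c: successors {d, e}; ~(p | ~q | p) there: d:T, e:F. ✗
d: successors {g}; ~(p | ~q | p) there: g:F. ✗
e: no successors, so []~(p | ~q | p) holds vacuously. ✓
f: successors {g}; ~(p | ~q | p) there: g:F. ✗
g: no successors, so []~(p | ~q | p) holds vacuously. ✓
Satisfying worlds: {e, g}.

2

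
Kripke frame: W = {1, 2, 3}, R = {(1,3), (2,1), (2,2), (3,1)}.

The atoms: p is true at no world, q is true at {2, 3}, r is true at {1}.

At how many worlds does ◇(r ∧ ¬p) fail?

1: successors {3}; r ∧ ¬p there: 3:F. ✗
2: successors {1, 2}; r ∧ ¬p there: 1:T, 2:F. ✓
3: successors {1}; r ∧ ¬p there: 1:T. ✓
Satisfying worlds: {2, 3}.
So ◇(r ∧ ¬p) fails at the other 1 world.

1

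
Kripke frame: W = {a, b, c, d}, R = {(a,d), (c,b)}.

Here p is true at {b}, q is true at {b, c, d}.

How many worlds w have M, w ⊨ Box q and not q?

a: Box q is T, not q is T. ✓
b: Box q is T, not q is F. ✗
c: Box q is T, not q is F. ✗
d: Box q is T, not q is F. ✗
Satisfying worlds: {a}.

1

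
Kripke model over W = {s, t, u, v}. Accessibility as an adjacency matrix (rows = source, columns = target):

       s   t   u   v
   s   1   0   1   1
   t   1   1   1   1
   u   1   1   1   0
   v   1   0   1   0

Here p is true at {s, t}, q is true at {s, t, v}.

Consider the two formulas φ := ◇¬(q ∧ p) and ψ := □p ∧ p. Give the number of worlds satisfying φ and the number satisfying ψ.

For ◇¬(q ∧ p):
s: successors {s, u, v}; ¬(q ∧ p) there: s:F, u:T, v:T. ✓
t: successors {s, t, u, v}; ¬(q ∧ p) there: s:F, t:F, u:T, v:T. ✓
u: successors {s, t, u}; ¬(q ∧ p) there: s:F, t:F, u:T. ✓
v: successors {s, u}; ¬(q ∧ p) there: s:F, u:T. ✓
— 4 worlds.
For □p ∧ p:
s: □p is F, p is T. ✗
t: □p is F, p is T. ✗
u: □p is F, p is F. ✗
v: □p is F, p is F. ✗
— 0 worlds.

4 and 0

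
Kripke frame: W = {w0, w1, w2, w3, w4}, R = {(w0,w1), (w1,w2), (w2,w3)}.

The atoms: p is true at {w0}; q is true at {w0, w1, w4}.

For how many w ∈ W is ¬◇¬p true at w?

2

w0: ◇¬p is T. ✗
w1: ◇¬p is T. ✗
w2: ◇¬p is T. ✗
w3: ◇¬p is F. ✓
w4: ◇¬p is F. ✓
Satisfying worlds: {w3, w4}.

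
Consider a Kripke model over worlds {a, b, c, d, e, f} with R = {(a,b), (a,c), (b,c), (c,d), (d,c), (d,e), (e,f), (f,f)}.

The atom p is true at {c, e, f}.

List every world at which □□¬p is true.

{b}

a: successors {b, c}; □¬p there: b:F, c:T. ✗
b: successors {c}; □¬p there: c:T. ✓
c: successors {d}; □¬p there: d:F. ✗
d: successors {c, e}; □¬p there: c:T, e:F. ✗
e: successors {f}; □¬p there: f:F. ✗
f: successors {f}; □¬p there: f:F. ✗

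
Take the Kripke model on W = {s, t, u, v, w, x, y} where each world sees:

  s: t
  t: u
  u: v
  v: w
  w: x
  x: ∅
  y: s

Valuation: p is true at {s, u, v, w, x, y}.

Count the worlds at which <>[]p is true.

s: successors {t}; []p there: t:T. ✓
t: successors {u}; []p there: u:T. ✓
u: successors {v}; []p there: v:T. ✓
v: successors {w}; []p there: w:T. ✓
w: successors {x}; []p there: x:T. ✓
x: no successors, so <>[]p fails. ✗
y: successors {s}; []p there: s:F. ✗
Satisfying worlds: {s, t, u, v, w}.

5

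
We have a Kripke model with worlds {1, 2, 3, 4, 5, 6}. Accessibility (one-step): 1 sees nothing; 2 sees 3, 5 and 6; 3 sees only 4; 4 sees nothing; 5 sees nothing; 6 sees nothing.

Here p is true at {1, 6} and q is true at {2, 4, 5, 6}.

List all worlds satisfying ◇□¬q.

1: no successors, so ◇□¬q fails. ✗
2: successors {3, 5, 6}; □¬q there: 3:F, 5:T, 6:T. ✓
3: successors {4}; □¬q there: 4:T. ✓
4: no successors, so ◇□¬q fails. ✗
5: no successors, so ◇□¬q fails. ✗
6: no successors, so ◇□¬q fails. ✗

{2, 3}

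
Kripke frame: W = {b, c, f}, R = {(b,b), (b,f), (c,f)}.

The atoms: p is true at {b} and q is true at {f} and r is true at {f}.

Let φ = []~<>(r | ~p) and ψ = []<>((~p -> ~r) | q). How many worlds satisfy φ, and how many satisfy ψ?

2 and 1

For []~<>(r | ~p):
b: successors {b, f}; ~<>(r | ~p) there: b:F, f:T. ✗
c: successors {f}; ~<>(r | ~p) there: f:T. ✓
f: no successors, so []~<>(r | ~p) holds vacuously. ✓
— 2 worlds.
For []<>((~p -> ~r) | q):
b: successors {b, f}; <>((~p -> ~r) | q) there: b:T, f:F. ✗
c: successors {f}; <>((~p -> ~r) | q) there: f:F. ✗
f: no successors, so []<>((~p -> ~r) | q) holds vacuously. ✓
— 1 world.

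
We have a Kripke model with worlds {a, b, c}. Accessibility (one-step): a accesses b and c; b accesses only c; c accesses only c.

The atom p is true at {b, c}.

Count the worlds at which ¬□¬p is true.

a: □¬p is F. ✓
b: □¬p is F. ✓
c: □¬p is F. ✓
Satisfying worlds: {a, b, c}.

3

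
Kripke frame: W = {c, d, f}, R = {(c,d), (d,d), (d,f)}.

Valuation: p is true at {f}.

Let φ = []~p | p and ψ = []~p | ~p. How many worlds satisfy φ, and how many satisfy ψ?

For []~p | p:
c: []~p is T, p is F. ✓
d: []~p is F, p is F. ✗
f: []~p is T, p is T. ✓
— 2 worlds.
For []~p | ~p:
c: []~p is T, ~p is T. ✓
d: []~p is F, ~p is T. ✓
f: []~p is T, ~p is F. ✓
— 3 worlds.

2 and 3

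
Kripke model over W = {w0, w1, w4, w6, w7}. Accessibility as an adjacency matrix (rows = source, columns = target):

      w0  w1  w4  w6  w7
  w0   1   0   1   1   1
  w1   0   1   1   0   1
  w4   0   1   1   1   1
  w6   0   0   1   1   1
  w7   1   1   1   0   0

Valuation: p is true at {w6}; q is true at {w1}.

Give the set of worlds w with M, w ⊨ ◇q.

w0: successors {w0, w4, w6, w7}; q there: w0:F, w4:F, w6:F, w7:F. ✗
w1: successors {w1, w4, w7}; q there: w1:T, w4:F, w7:F. ✓
w4: successors {w1, w4, w6, w7}; q there: w1:T, w4:F, w6:F, w7:F. ✓
w6: successors {w4, w6, w7}; q there: w4:F, w6:F, w7:F. ✗
w7: successors {w0, w1, w4}; q there: w0:F, w1:T, w4:F. ✓

{w1, w4, w7}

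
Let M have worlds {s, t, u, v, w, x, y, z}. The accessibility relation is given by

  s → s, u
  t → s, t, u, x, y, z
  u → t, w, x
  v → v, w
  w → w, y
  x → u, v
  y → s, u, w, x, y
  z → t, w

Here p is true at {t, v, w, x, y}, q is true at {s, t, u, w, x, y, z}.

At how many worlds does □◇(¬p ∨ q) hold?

8

s: successors {s, u}; ◇(¬p ∨ q) there: s:T, u:T. ✓
t: successors {s, t, u, x, y, z}; ◇(¬p ∨ q) there: s:T, t:T, u:T, x:T, y:T, z:T. ✓
u: successors {t, w, x}; ◇(¬p ∨ q) there: t:T, w:T, x:T. ✓
v: successors {v, w}; ◇(¬p ∨ q) there: v:T, w:T. ✓
w: successors {w, y}; ◇(¬p ∨ q) there: w:T, y:T. ✓
x: successors {u, v}; ◇(¬p ∨ q) there: u:T, v:T. ✓
y: successors {s, u, w, x, y}; ◇(¬p ∨ q) there: s:T, u:T, w:T, x:T, y:T. ✓
z: successors {t, w}; ◇(¬p ∨ q) there: t:T, w:T. ✓
Satisfying worlds: {s, t, u, v, w, x, y, z}.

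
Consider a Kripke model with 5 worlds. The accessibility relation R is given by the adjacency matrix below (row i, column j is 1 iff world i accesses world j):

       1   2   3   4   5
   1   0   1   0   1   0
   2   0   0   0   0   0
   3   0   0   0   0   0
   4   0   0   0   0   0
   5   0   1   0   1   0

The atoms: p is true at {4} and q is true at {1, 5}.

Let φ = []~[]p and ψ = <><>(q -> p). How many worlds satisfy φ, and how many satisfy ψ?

3 and 0

For []~[]p:
1: successors {2, 4}; ~[]p there: 2:F, 4:F. ✗
2: no successors, so []~[]p holds vacuously. ✓
3: no successors, so []~[]p holds vacuously. ✓
4: no successors, so []~[]p holds vacuously. ✓
5: successors {2, 4}; ~[]p there: 2:F, 4:F. ✗
— 3 worlds.
For <><>(q -> p):
1: successors {2, 4}; <>(q -> p) there: 2:F, 4:F. ✗
2: no successors, so <><>(q -> p) fails. ✗
3: no successors, so <><>(q -> p) fails. ✗
4: no successors, so <><>(q -> p) fails. ✗
5: successors {2, 4}; <>(q -> p) there: 2:F, 4:F. ✗
— 0 worlds.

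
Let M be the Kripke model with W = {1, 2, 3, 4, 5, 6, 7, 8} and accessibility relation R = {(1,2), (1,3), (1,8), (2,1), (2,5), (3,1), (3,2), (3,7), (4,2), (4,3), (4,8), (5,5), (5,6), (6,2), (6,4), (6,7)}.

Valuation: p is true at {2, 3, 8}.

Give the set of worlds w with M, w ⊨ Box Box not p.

{7, 8}

1: successors {2, 3, 8}; Box not p there: 2:T, 3:F, 8:T. ✗
2: successors {1, 5}; Box not p there: 1:F, 5:T. ✗
3: successors {1, 2, 7}; Box not p there: 1:F, 2:T, 7:T. ✗
4: successors {2, 3, 8}; Box not p there: 2:T, 3:F, 8:T. ✗
5: successors {5, 6}; Box not p there: 5:T, 6:F. ✗
6: successors {2, 4, 7}; Box not p there: 2:T, 4:F, 7:T. ✗
7: no successors, so Box Box not p holds vacuously. ✓
8: no successors, so Box Box not p holds vacuously. ✓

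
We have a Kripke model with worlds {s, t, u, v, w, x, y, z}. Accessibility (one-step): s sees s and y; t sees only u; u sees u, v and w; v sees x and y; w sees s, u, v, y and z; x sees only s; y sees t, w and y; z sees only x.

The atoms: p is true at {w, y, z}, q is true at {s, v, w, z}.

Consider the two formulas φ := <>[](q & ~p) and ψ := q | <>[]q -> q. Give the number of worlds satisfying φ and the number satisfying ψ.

For <>[](q & ~p):
s: successors {s, y}; [](q & ~p) there: s:F, y:F. ✗
t: successors {u}; [](q & ~p) there: u:F. ✗
u: successors {u, v, w}; [](q & ~p) there: u:F, v:F, w:F. ✗
v: successors {x, y}; [](q & ~p) there: x:T, y:F. ✓
w: successors {s, u, v, y, z}; [](q & ~p) there: s:F, u:F, v:F, y:F, z:F. ✗
x: successors {s}; [](q & ~p) there: s:F. ✗
y: successors {t, w, y}; [](q & ~p) there: t:F, w:F, y:F. ✗
z: successors {x}; [](q & ~p) there: x:T. ✓
— 2 worlds.
For q | <>[]q -> q:
s: q | <>[]q is T, q is T. ✓
t: q | <>[]q is F, q is F. ✓
u: q | <>[]q is F, q is F. ✓
v: q | <>[]q is T, q is T. ✓
w: q | <>[]q is T, q is T. ✓
x: q | <>[]q is F, q is F. ✓
y: q | <>[]q is F, q is F. ✓
z: q | <>[]q is T, q is T. ✓
— 8 worlds.

2 and 8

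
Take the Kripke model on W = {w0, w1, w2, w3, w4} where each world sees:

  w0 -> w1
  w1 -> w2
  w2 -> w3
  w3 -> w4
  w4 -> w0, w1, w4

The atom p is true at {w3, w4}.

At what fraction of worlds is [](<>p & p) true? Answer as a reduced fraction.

2/5

w0: successors {w1}; <>p & p there: w1:F. ✗
w1: successors {w2}; <>p & p there: w2:F. ✗
w2: successors {w3}; <>p & p there: w3:T. ✓
w3: successors {w4}; <>p & p there: w4:T. ✓
w4: successors {w0, w1, w4}; <>p & p there: w0:F, w1:F, w4:T. ✗
That's 2 of 5 worlds, so 2/5.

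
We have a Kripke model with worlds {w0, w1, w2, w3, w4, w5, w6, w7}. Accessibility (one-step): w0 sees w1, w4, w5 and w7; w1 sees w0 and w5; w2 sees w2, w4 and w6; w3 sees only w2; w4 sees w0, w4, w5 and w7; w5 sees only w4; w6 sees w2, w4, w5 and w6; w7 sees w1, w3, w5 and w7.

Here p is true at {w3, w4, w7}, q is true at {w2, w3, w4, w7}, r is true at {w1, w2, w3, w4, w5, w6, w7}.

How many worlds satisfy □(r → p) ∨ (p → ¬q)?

w0: □(r → p) is F, p → ¬q is T. ✓
w1: □(r → p) is F, p → ¬q is T. ✓
w2: □(r → p) is F, p → ¬q is T. ✓
w3: □(r → p) is F, p → ¬q is F. ✗
w4: □(r → p) is F, p → ¬q is F. ✗
w5: □(r → p) is T, p → ¬q is T. ✓
w6: □(r → p) is F, p → ¬q is T. ✓
w7: □(r → p) is F, p → ¬q is F. ✗
Satisfying worlds: {w0, w1, w2, w5, w6}.

5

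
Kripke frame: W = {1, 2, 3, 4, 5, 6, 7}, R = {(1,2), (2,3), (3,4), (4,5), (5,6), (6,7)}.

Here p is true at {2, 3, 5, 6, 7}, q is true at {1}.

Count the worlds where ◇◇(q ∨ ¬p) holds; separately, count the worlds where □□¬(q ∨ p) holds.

For ◇◇(q ∨ ¬p):
1: successors {2}; ◇(q ∨ ¬p) there: 2:F. ✗
2: successors {3}; ◇(q ∨ ¬p) there: 3:T. ✓
3: successors {4}; ◇(q ∨ ¬p) there: 4:F. ✗
4: successors {5}; ◇(q ∨ ¬p) there: 5:F. ✗
5: successors {6}; ◇(q ∨ ¬p) there: 6:F. ✗
6: successors {7}; ◇(q ∨ ¬p) there: 7:F. ✗
7: no successors, so ◇◇(q ∨ ¬p) fails. ✗
— 1 world.
For □□¬(q ∨ p):
1: successors {2}; □¬(q ∨ p) there: 2:F. ✗
2: successors {3}; □¬(q ∨ p) there: 3:T. ✓
3: successors {4}; □¬(q ∨ p) there: 4:F. ✗
4: successors {5}; □¬(q ∨ p) there: 5:F. ✗
5: successors {6}; □¬(q ∨ p) there: 6:F. ✗
6: successors {7}; □¬(q ∨ p) there: 7:T. ✓
7: no successors, so □□¬(q ∨ p) holds vacuously. ✓
— 3 worlds.

1 and 3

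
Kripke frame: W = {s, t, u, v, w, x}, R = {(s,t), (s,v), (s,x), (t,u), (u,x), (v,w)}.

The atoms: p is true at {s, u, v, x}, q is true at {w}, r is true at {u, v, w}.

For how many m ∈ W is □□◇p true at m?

s: successors {t, v, x}; □◇p there: t:T, v:F, x:T. ✗
t: successors {u}; □◇p there: u:F. ✗
u: successors {x}; □◇p there: x:T. ✓
v: successors {w}; □◇p there: w:T. ✓
w: no successors, so □□◇p holds vacuously. ✓
x: no successors, so □□◇p holds vacuously. ✓
Satisfying worlds: {u, v, w, x}.

4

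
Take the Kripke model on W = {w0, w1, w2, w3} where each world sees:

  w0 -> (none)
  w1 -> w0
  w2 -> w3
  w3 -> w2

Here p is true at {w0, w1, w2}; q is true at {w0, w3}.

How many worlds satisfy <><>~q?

1

w0: no successors, so <><>~q fails. ✗
w1: successors {w0}; <>~q there: w0:F. ✗
w2: successors {w3}; <>~q there: w3:T. ✓
w3: successors {w2}; <>~q there: w2:F. ✗
Satisfying worlds: {w2}.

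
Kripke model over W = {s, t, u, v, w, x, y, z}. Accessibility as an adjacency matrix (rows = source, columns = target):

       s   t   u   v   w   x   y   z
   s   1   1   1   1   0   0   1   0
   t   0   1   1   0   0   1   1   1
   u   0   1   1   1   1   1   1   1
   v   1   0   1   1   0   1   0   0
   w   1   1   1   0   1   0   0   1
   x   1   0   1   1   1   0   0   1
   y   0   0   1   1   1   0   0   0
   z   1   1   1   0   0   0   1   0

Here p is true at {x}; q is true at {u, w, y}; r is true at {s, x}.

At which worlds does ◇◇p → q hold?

s: ◇◇p is T, q is F. ✗
t: ◇◇p is T, q is F. ✗
u: ◇◇p is T, q is T. ✓
v: ◇◇p is T, q is F. ✗
w: ◇◇p is T, q is T. ✓
x: ◇◇p is T, q is F. ✗
y: ◇◇p is T, q is T. ✓
z: ◇◇p is T, q is F. ✗

{u, w, y}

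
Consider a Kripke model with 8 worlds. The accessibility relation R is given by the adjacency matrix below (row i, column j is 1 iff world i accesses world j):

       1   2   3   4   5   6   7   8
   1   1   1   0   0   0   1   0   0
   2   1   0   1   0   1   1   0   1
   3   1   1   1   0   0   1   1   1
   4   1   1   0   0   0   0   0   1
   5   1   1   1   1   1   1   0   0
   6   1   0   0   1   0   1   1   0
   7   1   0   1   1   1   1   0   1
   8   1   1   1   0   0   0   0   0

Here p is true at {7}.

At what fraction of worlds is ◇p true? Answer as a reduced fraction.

1/4

1: successors {1, 2, 6}; p there: 1:F, 2:F, 6:F. ✗
2: successors {1, 3, 5, 6, 8}; p there: 1:F, 3:F, 5:F, 6:F, 8:F. ✗
3: successors {1, 2, 3, 6, 7, 8}; p there: 1:F, 2:F, 3:F, 6:F, 7:T, 8:F. ✓
4: successors {1, 2, 8}; p there: 1:F, 2:F, 8:F. ✗
5: successors {1, 2, 3, 4, 5, 6}; p there: 1:F, 2:F, 3:F, 4:F, 5:F, 6:F. ✗
6: successors {1, 4, 6, 7}; p there: 1:F, 4:F, 6:F, 7:T. ✓
7: successors {1, 3, 4, 5, 6, 8}; p there: 1:F, 3:F, 4:F, 5:F, 6:F, 8:F. ✗
8: successors {1, 2, 3}; p there: 1:F, 2:F, 3:F. ✗
That's 2 of 8 worlds, so 2/8 = 1/4.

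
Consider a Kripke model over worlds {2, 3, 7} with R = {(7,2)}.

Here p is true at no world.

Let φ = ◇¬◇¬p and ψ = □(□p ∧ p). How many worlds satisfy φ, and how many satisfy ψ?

1 and 2

For ◇¬◇¬p:
2: no successors, so ◇¬◇¬p fails. ✗
3: no successors, so ◇¬◇¬p fails. ✗
7: successors {2}; ¬◇¬p there: 2:T. ✓
— 1 world.
For □(□p ∧ p):
2: no successors, so □(□p ∧ p) holds vacuously. ✓
3: no successors, so □(□p ∧ p) holds vacuously. ✓
7: successors {2}; □p ∧ p there: 2:F. ✗
— 2 worlds.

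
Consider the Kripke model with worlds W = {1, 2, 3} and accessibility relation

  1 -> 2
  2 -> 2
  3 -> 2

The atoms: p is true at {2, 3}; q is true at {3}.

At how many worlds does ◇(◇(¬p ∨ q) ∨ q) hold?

1: successors {2}; ◇(¬p ∨ q) ∨ q there: 2:F. ✗
2: successors {2}; ◇(¬p ∨ q) ∨ q there: 2:F. ✗
3: successors {2}; ◇(¬p ∨ q) ∨ q there: 2:F. ✗
Satisfying worlds: ∅.

0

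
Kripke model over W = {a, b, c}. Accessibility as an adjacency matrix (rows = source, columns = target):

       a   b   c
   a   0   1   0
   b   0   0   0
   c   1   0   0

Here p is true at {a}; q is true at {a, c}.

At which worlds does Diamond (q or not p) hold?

{a, c}

a: successors {b}; q or not p there: b:T. ✓
b: no successors, so Diamond (q or not p) fails. ✗
c: successors {a}; q or not p there: a:T. ✓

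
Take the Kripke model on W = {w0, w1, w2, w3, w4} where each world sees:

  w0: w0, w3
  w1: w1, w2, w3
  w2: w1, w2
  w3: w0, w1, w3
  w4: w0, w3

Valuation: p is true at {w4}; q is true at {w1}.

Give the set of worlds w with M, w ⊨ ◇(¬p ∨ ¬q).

{w0, w1, w2, w3, w4}

w0: successors {w0, w3}; ¬p ∨ ¬q there: w0:T, w3:T. ✓
w1: successors {w1, w2, w3}; ¬p ∨ ¬q there: w1:T, w2:T, w3:T. ✓
w2: successors {w1, w2}; ¬p ∨ ¬q there: w1:T, w2:T. ✓
w3: successors {w0, w1, w3}; ¬p ∨ ¬q there: w0:T, w1:T, w3:T. ✓
w4: successors {w0, w3}; ¬p ∨ ¬q there: w0:T, w3:T. ✓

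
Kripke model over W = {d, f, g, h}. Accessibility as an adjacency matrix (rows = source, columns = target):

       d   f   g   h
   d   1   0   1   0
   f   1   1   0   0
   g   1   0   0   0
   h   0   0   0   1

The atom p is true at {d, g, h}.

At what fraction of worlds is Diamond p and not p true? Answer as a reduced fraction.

1/4

d: Diamond p is T, not p is F. ✗
f: Diamond p is T, not p is T. ✓
g: Diamond p is T, not p is F. ✗
h: Diamond p is T, not p is F. ✗
That's 1 of 4 worlds, so 1/4.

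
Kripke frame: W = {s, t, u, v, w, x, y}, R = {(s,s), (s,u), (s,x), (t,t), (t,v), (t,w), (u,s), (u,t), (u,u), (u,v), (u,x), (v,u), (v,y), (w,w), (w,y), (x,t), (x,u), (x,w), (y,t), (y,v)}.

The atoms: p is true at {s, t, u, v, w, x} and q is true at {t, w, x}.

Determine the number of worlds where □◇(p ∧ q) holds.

4

s: successors {s, u, x}; ◇(p ∧ q) there: s:T, u:T, x:T. ✓
t: successors {t, v, w}; ◇(p ∧ q) there: t:T, v:F, w:T. ✗
u: successors {s, t, u, v, x}; ◇(p ∧ q) there: s:T, t:T, u:T, v:F, x:T. ✗
v: successors {u, y}; ◇(p ∧ q) there: u:T, y:T. ✓
w: successors {w, y}; ◇(p ∧ q) there: w:T, y:T. ✓
x: successors {t, u, w}; ◇(p ∧ q) there: t:T, u:T, w:T. ✓
y: successors {t, v}; ◇(p ∧ q) there: t:T, v:F. ✗
Satisfying worlds: {s, v, w, x}.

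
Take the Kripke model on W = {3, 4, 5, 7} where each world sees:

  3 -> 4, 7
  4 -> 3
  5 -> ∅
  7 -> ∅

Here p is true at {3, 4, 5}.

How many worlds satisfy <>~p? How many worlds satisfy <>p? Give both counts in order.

1 and 2

For <>~p:
3: successors {4, 7}; ~p there: 4:F, 7:T. ✓
4: successors {3}; ~p there: 3:F. ✗
5: no successors, so <>~p fails. ✗
7: no successors, so <>~p fails. ✗
— 1 world.
For <>p:
3: successors {4, 7}; p there: 4:T, 7:F. ✓
4: successors {3}; p there: 3:T. ✓
5: no successors, so <>p fails. ✗
7: no successors, so <>p fails. ✗
— 2 worlds.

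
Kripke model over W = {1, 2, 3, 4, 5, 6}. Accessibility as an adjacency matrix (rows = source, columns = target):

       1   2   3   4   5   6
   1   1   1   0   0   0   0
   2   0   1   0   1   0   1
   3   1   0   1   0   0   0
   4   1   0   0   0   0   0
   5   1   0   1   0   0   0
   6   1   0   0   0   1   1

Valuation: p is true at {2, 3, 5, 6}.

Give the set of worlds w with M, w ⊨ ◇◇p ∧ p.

{2, 3, 5, 6}

1: ◇◇p is T, p is F. ✗
2: ◇◇p is T, p is T. ✓
3: ◇◇p is T, p is T. ✓
4: ◇◇p is T, p is F. ✗
5: ◇◇p is T, p is T. ✓
6: ◇◇p is T, p is T. ✓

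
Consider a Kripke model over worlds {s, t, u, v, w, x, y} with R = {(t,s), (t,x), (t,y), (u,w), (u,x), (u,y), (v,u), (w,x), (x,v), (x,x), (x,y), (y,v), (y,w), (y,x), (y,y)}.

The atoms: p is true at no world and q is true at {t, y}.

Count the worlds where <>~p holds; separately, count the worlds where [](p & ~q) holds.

6 and 1

For <>~p:
s: no successors, so <>~p fails. ✗
t: successors {s, x, y}; ~p there: s:T, x:T, y:T. ✓
u: successors {w, x, y}; ~p there: w:T, x:T, y:T. ✓
v: successors {u}; ~p there: u:T. ✓
w: successors {x}; ~p there: x:T. ✓
x: successors {v, x, y}; ~p there: v:T, x:T, y:T. ✓
y: successors {v, w, x, y}; ~p there: v:T, w:T, x:T, y:T. ✓
— 6 worlds.
For [](p & ~q):
s: no successors, so [](p & ~q) holds vacuously. ✓
t: successors {s, x, y}; p & ~q there: s:F, x:F, y:F. ✗
u: successors {w, x, y}; p & ~q there: w:F, x:F, y:F. ✗
v: successors {u}; p & ~q there: u:F. ✗
w: successors {x}; p & ~q there: x:F. ✗
x: successors {v, x, y}; p & ~q there: v:F, x:F, y:F. ✗
y: successors {v, w, x, y}; p & ~q there: v:F, w:F, x:F, y:F. ✗
— 1 world.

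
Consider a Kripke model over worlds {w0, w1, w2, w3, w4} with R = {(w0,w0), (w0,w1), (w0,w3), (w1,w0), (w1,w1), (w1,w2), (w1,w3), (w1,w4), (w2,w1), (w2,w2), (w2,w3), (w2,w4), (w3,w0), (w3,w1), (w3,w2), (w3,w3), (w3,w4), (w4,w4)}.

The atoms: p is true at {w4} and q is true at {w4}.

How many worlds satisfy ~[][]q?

w0: [][]q is F. ✓
w1: [][]q is F. ✓
w2: [][]q is F. ✓
w3: [][]q is F. ✓
w4: [][]q is T. ✗
Satisfying worlds: {w0, w1, w2, w3}.

4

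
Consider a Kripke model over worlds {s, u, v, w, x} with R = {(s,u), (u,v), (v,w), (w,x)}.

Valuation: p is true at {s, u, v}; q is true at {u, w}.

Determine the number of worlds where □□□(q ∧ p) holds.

3

s: successors {u}; □□(q ∧ p) there: u:F. ✗
u: successors {v}; □□(q ∧ p) there: v:F. ✗
v: successors {w}; □□(q ∧ p) there: w:T. ✓
w: successors {x}; □□(q ∧ p) there: x:T. ✓
x: no successors, so □□□(q ∧ p) holds vacuously. ✓
Satisfying worlds: {v, w, x}.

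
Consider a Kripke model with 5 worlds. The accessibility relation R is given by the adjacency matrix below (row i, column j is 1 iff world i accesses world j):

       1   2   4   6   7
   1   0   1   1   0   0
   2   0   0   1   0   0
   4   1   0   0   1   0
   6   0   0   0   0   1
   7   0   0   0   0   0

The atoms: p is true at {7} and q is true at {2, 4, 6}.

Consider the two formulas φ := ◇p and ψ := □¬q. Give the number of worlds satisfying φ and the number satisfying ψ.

1 and 2

For ◇p:
1: successors {2, 4}; p there: 2:F, 4:F. ✗
2: successors {4}; p there: 4:F. ✗
4: successors {1, 6}; p there: 1:F, 6:F. ✗
6: successors {7}; p there: 7:T. ✓
7: no successors, so ◇p fails. ✗
— 1 world.
For □¬q:
1: successors {2, 4}; ¬q there: 2:F, 4:F. ✗
2: successors {4}; ¬q there: 4:F. ✗
4: successors {1, 6}; ¬q there: 1:T, 6:F. ✗
6: successors {7}; ¬q there: 7:T. ✓
7: no successors, so □¬q holds vacuously. ✓
— 2 worlds.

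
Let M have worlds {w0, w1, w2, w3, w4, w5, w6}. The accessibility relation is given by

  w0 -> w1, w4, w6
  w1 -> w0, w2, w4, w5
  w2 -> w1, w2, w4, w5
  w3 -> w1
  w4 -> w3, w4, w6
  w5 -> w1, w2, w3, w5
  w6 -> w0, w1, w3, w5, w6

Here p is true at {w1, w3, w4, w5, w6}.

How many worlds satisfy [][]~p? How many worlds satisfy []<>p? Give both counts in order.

For [][]~p:
w0: successors {w1, w4, w6}; []~p there: w1:F, w4:F, w6:F. ✗
w1: successors {w0, w2, w4, w5}; []~p there: w0:F, w2:F, w4:F, w5:F. ✗
w2: successors {w1, w2, w4, w5}; []~p there: w1:F, w2:F, w4:F, w5:F. ✗
w3: successors {w1}; []~p there: w1:F. ✗
w4: successors {w3, w4, w6}; []~p there: w3:F, w4:F, w6:F. ✗
w5: successors {w1, w2, w3, w5}; []~p there: w1:F, w2:F, w3:F, w5:F. ✗
w6: successors {w0, w1, w3, w5, w6}; []~p there: w0:F, w1:F, w3:F, w5:F, w6:F. ✗
— 0 worlds.
For []<>p:
w0: successors {w1, w4, w6}; <>p there: w1:T, w4:T, w6:T. ✓
w1: successors {w0, w2, w4, w5}; <>p there: w0:T, w2:T, w4:T, w5:T. ✓
w2: successors {w1, w2, w4, w5}; <>p there: w1:T, w2:T, w4:T, w5:T. ✓
w3: successors {w1}; <>p there: w1:T. ✓
w4: successors {w3, w4, w6}; <>p there: w3:T, w4:T, w6:T. ✓
w5: successors {w1, w2, w3, w5}; <>p there: w1:T, w2:T, w3:T, w5:T. ✓
w6: successors {w0, w1, w3, w5, w6}; <>p there: w0:T, w1:T, w3:T, w5:T, w6:T. ✓
— 7 worlds.

0 and 7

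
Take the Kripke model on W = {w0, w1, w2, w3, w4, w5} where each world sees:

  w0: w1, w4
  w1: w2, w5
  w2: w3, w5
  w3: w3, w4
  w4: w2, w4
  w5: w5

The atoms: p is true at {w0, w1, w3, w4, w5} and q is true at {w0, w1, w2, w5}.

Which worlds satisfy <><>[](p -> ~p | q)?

{w0, w1, w2, w4, w5}

w0: successors {w1, w4}; <>[](p -> ~p | q) there: w1:T, w4:F. ✓
w1: successors {w2, w5}; <>[](p -> ~p | q) there: w2:T, w5:T. ✓
w2: successors {w3, w5}; <>[](p -> ~p | q) there: w3:F, w5:T. ✓
w3: successors {w3, w4}; <>[](p -> ~p | q) there: w3:F, w4:F. ✗
w4: successors {w2, w4}; <>[](p -> ~p | q) there: w2:T, w4:F. ✓
w5: successors {w5}; <>[](p -> ~p | q) there: w5:T. ✓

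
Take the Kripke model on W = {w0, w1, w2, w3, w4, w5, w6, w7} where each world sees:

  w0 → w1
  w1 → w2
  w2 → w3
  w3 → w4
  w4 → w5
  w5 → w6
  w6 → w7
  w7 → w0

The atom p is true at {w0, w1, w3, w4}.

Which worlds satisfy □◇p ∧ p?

{w1}

w0: □◇p is F, p is T. ✗
w1: □◇p is T, p is T. ✓
w2: □◇p is T, p is F. ✗
w3: □◇p is F, p is T. ✗
w4: □◇p is F, p is T. ✗
w5: □◇p is F, p is F. ✗
w6: □◇p is T, p is F. ✗
w7: □◇p is T, p is F. ✗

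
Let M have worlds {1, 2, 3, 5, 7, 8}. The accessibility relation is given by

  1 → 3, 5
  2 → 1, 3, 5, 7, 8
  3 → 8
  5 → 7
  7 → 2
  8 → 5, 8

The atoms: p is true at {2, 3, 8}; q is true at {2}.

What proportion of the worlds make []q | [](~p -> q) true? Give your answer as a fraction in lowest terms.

1: []q is F, [](~p -> q) is F. ✗
2: []q is F, [](~p -> q) is F. ✗
3: []q is F, [](~p -> q) is T. ✓
5: []q is F, [](~p -> q) is F. ✗
7: []q is T, [](~p -> q) is T. ✓
8: []q is F, [](~p -> q) is F. ✗
That's 2 of 6 worlds, so 2/6 = 1/3.

1/3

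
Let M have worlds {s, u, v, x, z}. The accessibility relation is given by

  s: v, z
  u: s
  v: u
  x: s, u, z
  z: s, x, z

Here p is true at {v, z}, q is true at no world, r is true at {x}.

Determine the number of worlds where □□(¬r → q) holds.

s: successors {v, z}; □(¬r → q) there: v:F, z:F. ✗
u: successors {s}; □(¬r → q) there: s:F. ✗
v: successors {u}; □(¬r → q) there: u:F. ✗
x: successors {s, u, z}; □(¬r → q) there: s:F, u:F, z:F. ✗
z: successors {s, x, z}; □(¬r → q) there: s:F, x:F, z:F. ✗
Satisfying worlds: ∅.

0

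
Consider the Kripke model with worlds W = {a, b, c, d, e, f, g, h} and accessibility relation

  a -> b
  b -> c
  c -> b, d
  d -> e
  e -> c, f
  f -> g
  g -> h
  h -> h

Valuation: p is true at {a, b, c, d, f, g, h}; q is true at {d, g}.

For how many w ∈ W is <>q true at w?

2

a: successors {b}; q there: b:F. ✗
b: successors {c}; q there: c:F. ✗
c: successors {b, d}; q there: b:F, d:T. ✓
d: successors {e}; q there: e:F. ✗
e: successors {c, f}; q there: c:F, f:F. ✗
f: successors {g}; q there: g:T. ✓
g: successors {h}; q there: h:F. ✗
h: successors {h}; q there: h:F. ✗
Satisfying worlds: {c, f}.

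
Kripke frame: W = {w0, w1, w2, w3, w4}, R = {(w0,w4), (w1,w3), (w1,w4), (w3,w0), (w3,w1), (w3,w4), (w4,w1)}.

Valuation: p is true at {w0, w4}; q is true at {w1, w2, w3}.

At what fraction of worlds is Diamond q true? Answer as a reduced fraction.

3/5

w0: successors {w4}; q there: w4:F. ✗
w1: successors {w3, w4}; q there: w3:T, w4:F. ✓
w2: no successors, so Diamond q fails. ✗
w3: successors {w0, w1, w4}; q there: w0:F, w1:T, w4:F. ✓
w4: successors {w1}; q there: w1:T. ✓
That's 3 of 5 worlds, so 3/5.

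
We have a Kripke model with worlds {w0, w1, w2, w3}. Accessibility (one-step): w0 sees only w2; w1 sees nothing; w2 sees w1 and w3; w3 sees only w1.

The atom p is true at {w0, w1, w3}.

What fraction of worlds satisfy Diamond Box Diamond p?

w0: successors {w2}; Box Diamond p there: w2:F. ✗
w1: no successors, so Diamond Box Diamond p fails. ✗
w2: successors {w1, w3}; Box Diamond p there: w1:T, w3:F. ✓
w3: successors {w1}; Box Diamond p there: w1:T. ✓
That's 2 of 4 worlds, so 2/4 = 1/2.

1/2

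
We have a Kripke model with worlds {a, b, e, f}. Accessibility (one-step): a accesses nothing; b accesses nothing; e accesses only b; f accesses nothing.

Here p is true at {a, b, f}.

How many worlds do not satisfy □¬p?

a: no successors, so □¬p holds vacuously. ✓
b: no successors, so □¬p holds vacuously. ✓
e: successors {b}; ¬p there: b:F. ✗
f: no successors, so □¬p holds vacuously. ✓
Satisfying worlds: {a, b, f}.
So □¬p fails at the other 1 world.

1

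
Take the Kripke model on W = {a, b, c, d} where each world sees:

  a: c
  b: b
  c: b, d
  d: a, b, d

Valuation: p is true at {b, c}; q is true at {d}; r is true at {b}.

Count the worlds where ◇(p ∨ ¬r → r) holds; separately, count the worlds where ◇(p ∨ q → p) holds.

3 and 4

For ◇(p ∨ ¬r → r):
a: successors {c}; p ∨ ¬r → r there: c:F. ✗
b: successors {b}; p ∨ ¬r → r there: b:T. ✓
c: successors {b, d}; p ∨ ¬r → r there: b:T, d:F. ✓
d: successors {a, b, d}; p ∨ ¬r → r there: a:F, b:T, d:F. ✓
— 3 worlds.
For ◇(p ∨ q → p):
a: successors {c}; p ∨ q → p there: c:T. ✓
b: successors {b}; p ∨ q → p there: b:T. ✓
c: successors {b, d}; p ∨ q → p there: b:T, d:F. ✓
d: successors {a, b, d}; p ∨ q → p there: a:T, b:T, d:F. ✓
— 4 worlds.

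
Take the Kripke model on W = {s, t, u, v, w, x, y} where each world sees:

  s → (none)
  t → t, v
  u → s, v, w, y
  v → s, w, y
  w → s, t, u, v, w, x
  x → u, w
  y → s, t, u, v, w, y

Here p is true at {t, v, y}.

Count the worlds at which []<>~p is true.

s: no successors, so []<>~p holds vacuously. ✓
t: successors {t, v}; <>~p there: t:F, v:T. ✗
u: successors {s, v, w, y}; <>~p there: s:F, v:T, w:T, y:T. ✗
v: successors {s, w, y}; <>~p there: s:F, w:T, y:T. ✗
w: successors {s, t, u, v, w, x}; <>~p there: s:F, t:F, u:T, v:T, w:T, x:T. ✗
x: successors {u, w}; <>~p there: u:T, w:T. ✓
y: successors {s, t, u, v, w, y}; <>~p there: s:F, t:F, u:T, v:T, w:T, y:T. ✗
Satisfying worlds: {s, x}.

2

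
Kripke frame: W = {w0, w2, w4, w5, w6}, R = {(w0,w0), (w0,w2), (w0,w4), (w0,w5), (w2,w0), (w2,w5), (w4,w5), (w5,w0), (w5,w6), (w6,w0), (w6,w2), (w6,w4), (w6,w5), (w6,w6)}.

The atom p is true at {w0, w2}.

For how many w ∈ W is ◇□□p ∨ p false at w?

3

w0: ◇□□p is F, p is T. ✓
w2: ◇□□p is F, p is T. ✓
w4: ◇□□p is F, p is F. ✗
w5: ◇□□p is F, p is F. ✗
w6: ◇□□p is F, p is F. ✗
Satisfying worlds: {w0, w2}.
So ◇□□p ∨ p fails at the other 3 worlds.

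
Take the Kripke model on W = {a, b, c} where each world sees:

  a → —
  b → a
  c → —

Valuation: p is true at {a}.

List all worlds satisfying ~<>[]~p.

a: <>[]~p is F. ✓
b: <>[]~p is T. ✗
c: <>[]~p is F. ✓

{a, c}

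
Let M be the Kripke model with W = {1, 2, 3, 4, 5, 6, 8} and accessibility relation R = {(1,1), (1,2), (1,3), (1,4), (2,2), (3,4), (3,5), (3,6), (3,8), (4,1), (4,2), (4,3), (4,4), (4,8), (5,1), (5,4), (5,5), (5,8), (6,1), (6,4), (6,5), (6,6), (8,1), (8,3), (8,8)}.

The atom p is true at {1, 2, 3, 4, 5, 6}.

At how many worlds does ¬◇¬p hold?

3

1: ◇¬p is F. ✓
2: ◇¬p is F. ✓
3: ◇¬p is T. ✗
4: ◇¬p is T. ✗
5: ◇¬p is T. ✗
6: ◇¬p is F. ✓
8: ◇¬p is T. ✗
Satisfying worlds: {1, 2, 6}.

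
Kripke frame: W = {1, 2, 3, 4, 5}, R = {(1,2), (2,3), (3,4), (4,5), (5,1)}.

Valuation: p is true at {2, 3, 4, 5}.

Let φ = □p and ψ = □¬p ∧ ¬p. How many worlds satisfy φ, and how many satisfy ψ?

For □p:
1: successors {2}; p there: 2:T. ✓
2: successors {3}; p there: 3:T. ✓
3: successors {4}; p there: 4:T. ✓
4: successors {5}; p there: 5:T. ✓
5: successors {1}; p there: 1:F. ✗
— 4 worlds.
For □¬p ∧ ¬p:
1: □¬p is F, ¬p is T. ✗
2: □¬p is F, ¬p is F. ✗
3: □¬p is F, ¬p is F. ✗
4: □¬p is F, ¬p is F. ✗
5: □¬p is T, ¬p is F. ✗
— 0 worlds.

4 and 0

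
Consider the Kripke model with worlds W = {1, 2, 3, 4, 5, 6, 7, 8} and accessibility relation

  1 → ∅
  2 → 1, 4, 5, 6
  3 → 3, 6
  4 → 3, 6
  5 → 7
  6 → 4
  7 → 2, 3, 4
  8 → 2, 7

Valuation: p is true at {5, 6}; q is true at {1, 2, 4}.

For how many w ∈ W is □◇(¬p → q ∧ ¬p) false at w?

1

1: no successors, so □◇(¬p → q ∧ ¬p) holds vacuously. ✓
2: successors {1, 4, 5, 6}; ◇(¬p → q ∧ ¬p) there: 1:F, 4:T, 5:F, 6:T. ✗
3: successors {3, 6}; ◇(¬p → q ∧ ¬p) there: 3:T, 6:T. ✓
4: successors {3, 6}; ◇(¬p → q ∧ ¬p) there: 3:T, 6:T. ✓
5: successors {7}; ◇(¬p → q ∧ ¬p) there: 7:T. ✓
6: successors {4}; ◇(¬p → q ∧ ¬p) there: 4:T. ✓
7: successors {2, 3, 4}; ◇(¬p → q ∧ ¬p) there: 2:T, 3:T, 4:T. ✓
8: successors {2, 7}; ◇(¬p → q ∧ ¬p) there: 2:T, 7:T. ✓
Satisfying worlds: {1, 3, 4, 5, 6, 7, 8}.
So □◇(¬p → q ∧ ¬p) fails at the other 1 world.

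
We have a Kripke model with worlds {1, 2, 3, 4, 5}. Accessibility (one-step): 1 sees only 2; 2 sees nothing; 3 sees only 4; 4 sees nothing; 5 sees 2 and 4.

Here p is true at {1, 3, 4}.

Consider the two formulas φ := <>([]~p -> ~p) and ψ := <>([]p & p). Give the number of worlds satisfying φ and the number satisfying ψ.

For <>([]~p -> ~p):
1: successors {2}; []~p -> ~p there: 2:T. ✓
2: no successors, so <>([]~p -> ~p) fails. ✗
3: successors {4}; []~p -> ~p there: 4:F. ✗
4: no successors, so <>([]~p -> ~p) fails. ✗
5: successors {2, 4}; []~p -> ~p there: 2:T, 4:F. ✓
— 2 worlds.
For <>([]p & p):
1: successors {2}; []p & p there: 2:F. ✗
2: no successors, so <>([]p & p) fails. ✗
3: successors {4}; []p & p there: 4:T. ✓
4: no successors, so <>([]p & p) fails. ✗
5: successors {2, 4}; []p & p there: 2:F, 4:T. ✓
— 2 worlds.

2 and 2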